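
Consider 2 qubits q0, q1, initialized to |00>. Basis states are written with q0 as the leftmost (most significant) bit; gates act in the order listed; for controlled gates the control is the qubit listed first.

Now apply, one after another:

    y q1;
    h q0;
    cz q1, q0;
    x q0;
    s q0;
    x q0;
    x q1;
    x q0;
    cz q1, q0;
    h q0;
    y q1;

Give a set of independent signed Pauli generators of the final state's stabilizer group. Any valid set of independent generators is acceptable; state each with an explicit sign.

The stabilizer group can be generated by +YI, -IZ, among other valid generating sets.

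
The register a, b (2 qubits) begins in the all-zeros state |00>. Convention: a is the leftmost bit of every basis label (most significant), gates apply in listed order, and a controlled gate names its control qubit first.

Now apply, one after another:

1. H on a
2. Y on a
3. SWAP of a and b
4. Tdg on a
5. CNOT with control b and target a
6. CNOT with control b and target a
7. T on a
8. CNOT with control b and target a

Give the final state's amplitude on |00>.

The final state's coefficient on |00> equals -sqrt(2)*I/2. Key observation: gates 4-7 undo each other exactly, leaving only the rest of the circuit to track.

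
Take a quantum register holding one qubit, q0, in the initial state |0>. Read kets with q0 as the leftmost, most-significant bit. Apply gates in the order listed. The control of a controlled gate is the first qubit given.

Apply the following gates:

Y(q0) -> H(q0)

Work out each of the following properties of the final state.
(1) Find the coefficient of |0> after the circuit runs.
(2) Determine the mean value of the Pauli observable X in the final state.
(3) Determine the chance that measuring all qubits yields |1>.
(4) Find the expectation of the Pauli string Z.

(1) The final state's coefficient on |0> equals sqrt(2)*I/2.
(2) The observable X averages to -1.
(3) Outcome |1> occurs with probability 1/2.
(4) The observable Z averages to 0.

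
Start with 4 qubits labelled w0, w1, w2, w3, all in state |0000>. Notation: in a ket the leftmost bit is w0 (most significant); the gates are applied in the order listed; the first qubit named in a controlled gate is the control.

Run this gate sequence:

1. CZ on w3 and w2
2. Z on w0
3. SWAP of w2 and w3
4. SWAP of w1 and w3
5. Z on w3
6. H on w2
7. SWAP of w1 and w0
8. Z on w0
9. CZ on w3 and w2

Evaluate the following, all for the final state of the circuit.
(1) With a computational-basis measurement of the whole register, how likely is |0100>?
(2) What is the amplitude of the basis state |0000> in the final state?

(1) A full measurement returns |0100> with probability 0.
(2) The final state's coefficient on |0000> equals sqrt(2)/2.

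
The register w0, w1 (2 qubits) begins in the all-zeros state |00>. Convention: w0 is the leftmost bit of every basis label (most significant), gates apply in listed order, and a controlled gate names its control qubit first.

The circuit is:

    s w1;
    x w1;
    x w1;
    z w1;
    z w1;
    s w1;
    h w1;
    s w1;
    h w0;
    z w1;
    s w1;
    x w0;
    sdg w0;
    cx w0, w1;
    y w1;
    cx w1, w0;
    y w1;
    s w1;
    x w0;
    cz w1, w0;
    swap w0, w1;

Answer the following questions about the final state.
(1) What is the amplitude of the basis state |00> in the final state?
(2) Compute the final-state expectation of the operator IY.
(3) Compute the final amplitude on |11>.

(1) |00> carries amplitude 1/2 in the final state.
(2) In the final state, IY has expectation -1.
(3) |11> carries amplitude -I/2 in the final state.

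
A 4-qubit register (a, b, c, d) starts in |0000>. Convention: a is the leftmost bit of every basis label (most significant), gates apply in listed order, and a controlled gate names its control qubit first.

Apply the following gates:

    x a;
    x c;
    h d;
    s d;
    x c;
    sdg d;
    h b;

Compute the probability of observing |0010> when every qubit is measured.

Outcome |0010> occurs with probability 0.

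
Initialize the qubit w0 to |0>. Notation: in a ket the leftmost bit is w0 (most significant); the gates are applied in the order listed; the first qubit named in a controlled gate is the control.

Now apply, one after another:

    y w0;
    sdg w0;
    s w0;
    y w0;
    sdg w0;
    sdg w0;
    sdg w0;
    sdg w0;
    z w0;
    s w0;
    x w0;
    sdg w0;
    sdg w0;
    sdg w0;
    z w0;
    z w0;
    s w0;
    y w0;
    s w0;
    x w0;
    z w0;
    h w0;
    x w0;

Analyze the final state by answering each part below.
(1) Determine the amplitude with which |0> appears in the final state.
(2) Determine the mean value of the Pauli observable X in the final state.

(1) The amplitude on |0> is sqrt(2)*I/2.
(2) In the final state, X has expectation -1.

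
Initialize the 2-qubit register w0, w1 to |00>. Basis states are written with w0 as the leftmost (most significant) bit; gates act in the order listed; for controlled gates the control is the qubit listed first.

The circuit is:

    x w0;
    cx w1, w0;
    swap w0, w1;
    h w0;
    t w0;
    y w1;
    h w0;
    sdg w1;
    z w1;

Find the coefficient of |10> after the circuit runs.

The final state's coefficient on |10> equals -I/2 + exp(3*I*pi/4)/2.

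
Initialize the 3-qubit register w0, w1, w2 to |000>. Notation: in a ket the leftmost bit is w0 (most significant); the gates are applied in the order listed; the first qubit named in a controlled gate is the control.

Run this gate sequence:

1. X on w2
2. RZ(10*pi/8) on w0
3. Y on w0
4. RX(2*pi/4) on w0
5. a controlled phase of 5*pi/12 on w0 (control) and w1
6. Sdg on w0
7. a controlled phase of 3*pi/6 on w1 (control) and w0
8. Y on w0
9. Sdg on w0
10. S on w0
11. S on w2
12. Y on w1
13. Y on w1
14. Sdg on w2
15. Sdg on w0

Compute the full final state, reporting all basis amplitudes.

After the circuit, the state carries amplitude sqrt(2)*exp(7*I*pi/8)/2 on |001>, -sqrt(2)*exp(3*I*pi/8)/2 on |101>, and 0 on every other basis state. Key observation: gates 10-15 undo each other exactly, leaving only the rest of the circuit to track.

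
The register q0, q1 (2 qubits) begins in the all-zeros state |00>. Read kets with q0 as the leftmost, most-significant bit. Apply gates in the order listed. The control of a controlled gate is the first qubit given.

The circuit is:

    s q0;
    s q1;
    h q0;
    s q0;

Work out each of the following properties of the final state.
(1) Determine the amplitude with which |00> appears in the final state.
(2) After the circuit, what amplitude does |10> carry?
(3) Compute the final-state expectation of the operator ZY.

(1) The final state's coefficient on |00> equals sqrt(2)/2.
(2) |10> carries amplitude sqrt(2)*I/2 in the final state.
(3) In the final state, ZY has expectation 0.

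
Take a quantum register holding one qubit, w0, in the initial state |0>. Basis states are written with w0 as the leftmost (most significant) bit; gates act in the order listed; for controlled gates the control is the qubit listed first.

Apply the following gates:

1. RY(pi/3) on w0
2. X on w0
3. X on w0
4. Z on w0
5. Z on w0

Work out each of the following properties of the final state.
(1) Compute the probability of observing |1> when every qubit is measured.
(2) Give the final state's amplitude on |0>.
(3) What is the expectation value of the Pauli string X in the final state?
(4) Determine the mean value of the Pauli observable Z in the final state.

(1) A full measurement returns |1> with probability 1/4.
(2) The final state's coefficient on |0> equals sqrt(3)/2.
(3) The expectation value of X is sqrt(3)/2.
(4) The observable Z averages to 1/2.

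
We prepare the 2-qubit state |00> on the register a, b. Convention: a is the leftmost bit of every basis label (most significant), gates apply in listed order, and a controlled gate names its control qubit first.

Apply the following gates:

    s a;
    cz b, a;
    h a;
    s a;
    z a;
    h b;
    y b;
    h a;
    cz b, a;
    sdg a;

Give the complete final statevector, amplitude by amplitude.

After the circuit, the state carries amplitude sqrt(2)*(-1 - I)/4 on |00>, sqrt(2)*(1 + I)/4 on |01>, sqrt(2)*(-1 - I)/4 on |10>, sqrt(2)*(-1 - I)/4 on |11>.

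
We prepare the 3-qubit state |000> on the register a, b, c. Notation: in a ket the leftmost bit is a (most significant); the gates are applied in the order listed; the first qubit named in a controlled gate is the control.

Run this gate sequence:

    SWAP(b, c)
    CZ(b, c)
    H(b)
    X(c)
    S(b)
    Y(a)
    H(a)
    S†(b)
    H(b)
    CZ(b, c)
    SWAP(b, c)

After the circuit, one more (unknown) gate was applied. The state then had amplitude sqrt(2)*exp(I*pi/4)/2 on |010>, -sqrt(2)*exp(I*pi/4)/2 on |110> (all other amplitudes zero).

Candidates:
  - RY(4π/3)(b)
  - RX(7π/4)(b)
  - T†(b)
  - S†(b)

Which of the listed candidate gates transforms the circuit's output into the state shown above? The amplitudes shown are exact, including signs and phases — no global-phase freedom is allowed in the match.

The applied gate was T†(b).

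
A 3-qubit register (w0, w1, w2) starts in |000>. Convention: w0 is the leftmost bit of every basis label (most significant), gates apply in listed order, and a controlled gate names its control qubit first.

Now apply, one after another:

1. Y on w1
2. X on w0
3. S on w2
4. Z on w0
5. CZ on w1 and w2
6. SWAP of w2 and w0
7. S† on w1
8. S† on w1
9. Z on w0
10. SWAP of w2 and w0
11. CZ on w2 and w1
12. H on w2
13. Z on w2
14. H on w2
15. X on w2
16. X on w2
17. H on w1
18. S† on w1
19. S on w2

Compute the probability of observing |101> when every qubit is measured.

Outcome |101> occurs with probability 1/2.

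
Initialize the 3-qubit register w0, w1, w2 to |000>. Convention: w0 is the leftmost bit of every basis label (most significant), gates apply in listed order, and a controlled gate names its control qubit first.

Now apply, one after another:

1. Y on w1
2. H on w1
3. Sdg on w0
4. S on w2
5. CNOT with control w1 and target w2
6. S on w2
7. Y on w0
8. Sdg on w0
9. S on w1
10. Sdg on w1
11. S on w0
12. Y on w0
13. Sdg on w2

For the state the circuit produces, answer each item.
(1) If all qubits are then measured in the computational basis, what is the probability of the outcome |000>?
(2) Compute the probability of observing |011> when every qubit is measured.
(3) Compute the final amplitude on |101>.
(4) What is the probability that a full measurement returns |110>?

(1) A full measurement returns |000> with probability 1/2. Key observation: the block from step 6 through step 13 cancels to the identity and can be dropped.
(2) The probability of measuring |011> is 1/2.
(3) The amplitude on |101> is 0.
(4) A full measurement returns |110> with probability 0.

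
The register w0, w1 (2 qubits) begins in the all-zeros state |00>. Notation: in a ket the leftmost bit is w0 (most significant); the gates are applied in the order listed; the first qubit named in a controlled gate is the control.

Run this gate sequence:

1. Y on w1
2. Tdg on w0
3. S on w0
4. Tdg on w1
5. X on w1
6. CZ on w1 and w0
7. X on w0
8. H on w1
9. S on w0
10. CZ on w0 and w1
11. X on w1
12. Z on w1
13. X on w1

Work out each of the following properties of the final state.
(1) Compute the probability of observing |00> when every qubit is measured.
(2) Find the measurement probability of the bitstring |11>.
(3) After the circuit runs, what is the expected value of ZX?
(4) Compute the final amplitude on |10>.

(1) The probability of measuring |00> is 0.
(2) Outcome |11> occurs with probability 1/2.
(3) The observable ZX averages to -1.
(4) The final state's coefficient on |10> equals -sqrt(2)*exp(3*I*pi/4)/2.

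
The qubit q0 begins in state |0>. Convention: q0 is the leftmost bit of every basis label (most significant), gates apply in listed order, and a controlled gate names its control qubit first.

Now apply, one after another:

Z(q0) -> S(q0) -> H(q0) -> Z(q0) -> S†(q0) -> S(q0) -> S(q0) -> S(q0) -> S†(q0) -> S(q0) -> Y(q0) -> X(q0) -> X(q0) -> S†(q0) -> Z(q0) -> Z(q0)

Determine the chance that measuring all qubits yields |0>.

Outcome |0> occurs with probability 1/2.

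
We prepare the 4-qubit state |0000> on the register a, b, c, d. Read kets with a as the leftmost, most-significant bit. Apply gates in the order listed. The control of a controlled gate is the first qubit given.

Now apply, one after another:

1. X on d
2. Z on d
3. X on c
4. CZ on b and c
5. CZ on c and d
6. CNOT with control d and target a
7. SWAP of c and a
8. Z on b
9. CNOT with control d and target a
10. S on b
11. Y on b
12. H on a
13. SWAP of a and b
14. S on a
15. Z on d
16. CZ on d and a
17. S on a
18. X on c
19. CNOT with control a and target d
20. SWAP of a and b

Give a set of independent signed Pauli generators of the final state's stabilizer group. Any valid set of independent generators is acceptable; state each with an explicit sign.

The stabilizer group can be generated by +XIII, -IZII, +IIZI, +IIIZ, among other valid generating sets.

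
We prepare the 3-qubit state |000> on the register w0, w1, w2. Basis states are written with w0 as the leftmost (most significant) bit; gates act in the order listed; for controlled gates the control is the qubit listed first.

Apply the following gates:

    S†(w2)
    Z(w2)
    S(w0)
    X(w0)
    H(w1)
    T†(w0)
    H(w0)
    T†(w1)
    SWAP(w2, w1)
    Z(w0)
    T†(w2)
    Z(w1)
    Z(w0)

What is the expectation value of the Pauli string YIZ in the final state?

The expectation value of YIZ is 0.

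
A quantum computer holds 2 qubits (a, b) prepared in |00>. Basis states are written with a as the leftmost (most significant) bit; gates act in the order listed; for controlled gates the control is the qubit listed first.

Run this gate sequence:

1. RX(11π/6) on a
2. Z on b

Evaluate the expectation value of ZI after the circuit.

In the final state, ZI has expectation sqrt(3)/2.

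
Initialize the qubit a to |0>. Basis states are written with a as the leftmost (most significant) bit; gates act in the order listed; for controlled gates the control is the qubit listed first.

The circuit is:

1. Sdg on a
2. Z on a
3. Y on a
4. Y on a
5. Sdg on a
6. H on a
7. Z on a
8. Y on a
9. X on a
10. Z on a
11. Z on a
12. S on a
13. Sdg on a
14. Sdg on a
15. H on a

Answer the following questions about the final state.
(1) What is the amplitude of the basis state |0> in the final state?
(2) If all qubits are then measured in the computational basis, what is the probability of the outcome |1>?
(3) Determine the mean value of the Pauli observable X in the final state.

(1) |0> carries amplitude 1/2 + I/2 in the final state.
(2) The probability of measuring |1> is 1/2.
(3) In the final state, X has expectation 0.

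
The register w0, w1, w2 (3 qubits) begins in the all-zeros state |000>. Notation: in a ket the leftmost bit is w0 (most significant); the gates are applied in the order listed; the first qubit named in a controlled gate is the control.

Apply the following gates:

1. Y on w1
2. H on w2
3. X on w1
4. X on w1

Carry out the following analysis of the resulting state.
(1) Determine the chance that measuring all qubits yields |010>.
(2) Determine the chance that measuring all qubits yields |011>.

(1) Outcome |010> occurs with probability 1/2. Key observation: gates 3-4 undo each other exactly, leaving only the rest of the circuit to track.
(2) The probability of measuring |011> is 1/2.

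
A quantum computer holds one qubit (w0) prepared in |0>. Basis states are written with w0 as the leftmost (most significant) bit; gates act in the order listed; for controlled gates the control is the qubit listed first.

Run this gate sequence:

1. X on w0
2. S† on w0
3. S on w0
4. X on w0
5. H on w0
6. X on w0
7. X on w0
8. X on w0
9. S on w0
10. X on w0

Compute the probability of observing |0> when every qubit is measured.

The probability of measuring |0> is 1/2. Key observation: the block from step 1 through step 4 cancels to the identity and can be dropped.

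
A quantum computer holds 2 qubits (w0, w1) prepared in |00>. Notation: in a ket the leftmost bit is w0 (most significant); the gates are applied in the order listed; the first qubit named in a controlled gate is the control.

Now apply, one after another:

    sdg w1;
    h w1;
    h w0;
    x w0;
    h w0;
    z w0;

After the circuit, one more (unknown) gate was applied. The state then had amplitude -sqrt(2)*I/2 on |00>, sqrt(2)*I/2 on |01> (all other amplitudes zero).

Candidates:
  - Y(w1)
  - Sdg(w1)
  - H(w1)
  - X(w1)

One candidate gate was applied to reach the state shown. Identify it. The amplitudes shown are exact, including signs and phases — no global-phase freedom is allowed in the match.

The unique candidate consistent with the amplitudes is Y(w1).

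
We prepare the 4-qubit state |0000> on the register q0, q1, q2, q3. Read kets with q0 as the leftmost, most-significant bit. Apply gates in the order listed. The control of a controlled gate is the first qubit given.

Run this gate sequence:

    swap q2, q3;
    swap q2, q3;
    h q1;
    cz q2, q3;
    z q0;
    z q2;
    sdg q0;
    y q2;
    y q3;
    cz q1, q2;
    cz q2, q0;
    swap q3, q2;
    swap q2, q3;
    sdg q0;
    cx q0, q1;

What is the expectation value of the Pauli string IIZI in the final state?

In the final state, IIZI has expectation -1. Key observation: gates 1-2 undo each other exactly, leaving only the rest of the circuit to track.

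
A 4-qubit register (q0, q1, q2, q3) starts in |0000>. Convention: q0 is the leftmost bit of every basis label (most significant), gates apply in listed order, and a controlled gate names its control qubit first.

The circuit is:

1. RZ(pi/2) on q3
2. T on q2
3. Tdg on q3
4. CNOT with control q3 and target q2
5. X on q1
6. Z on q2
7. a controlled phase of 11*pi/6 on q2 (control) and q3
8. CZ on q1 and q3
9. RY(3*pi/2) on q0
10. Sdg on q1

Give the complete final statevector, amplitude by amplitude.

The final amplitudes are sqrt(2)*exp(I*pi/4)/2 on |0100>, -sqrt(2)*exp(I*pi/4)/2 on |1100>, and 0 on every other basis state.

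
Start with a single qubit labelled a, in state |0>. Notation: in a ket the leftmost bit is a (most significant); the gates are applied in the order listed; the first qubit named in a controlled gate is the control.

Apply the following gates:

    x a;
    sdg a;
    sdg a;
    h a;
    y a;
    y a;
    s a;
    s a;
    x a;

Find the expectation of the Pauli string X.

In the final state, X has expectation 1.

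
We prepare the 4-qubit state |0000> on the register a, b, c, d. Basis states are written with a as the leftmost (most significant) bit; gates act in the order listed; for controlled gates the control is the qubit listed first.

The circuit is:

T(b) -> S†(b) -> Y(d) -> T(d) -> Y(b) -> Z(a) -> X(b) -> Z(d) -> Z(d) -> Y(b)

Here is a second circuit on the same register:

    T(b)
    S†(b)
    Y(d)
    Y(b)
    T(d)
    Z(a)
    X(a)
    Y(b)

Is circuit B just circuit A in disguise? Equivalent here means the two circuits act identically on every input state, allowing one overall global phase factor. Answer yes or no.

No — the two circuits implement different unitaries, even allowing a global phase.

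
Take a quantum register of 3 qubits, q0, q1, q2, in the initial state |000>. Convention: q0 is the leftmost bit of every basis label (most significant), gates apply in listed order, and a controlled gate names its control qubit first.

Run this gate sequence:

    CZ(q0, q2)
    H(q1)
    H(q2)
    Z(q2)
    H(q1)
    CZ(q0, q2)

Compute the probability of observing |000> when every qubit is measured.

Outcome |000> occurs with probability 1/2.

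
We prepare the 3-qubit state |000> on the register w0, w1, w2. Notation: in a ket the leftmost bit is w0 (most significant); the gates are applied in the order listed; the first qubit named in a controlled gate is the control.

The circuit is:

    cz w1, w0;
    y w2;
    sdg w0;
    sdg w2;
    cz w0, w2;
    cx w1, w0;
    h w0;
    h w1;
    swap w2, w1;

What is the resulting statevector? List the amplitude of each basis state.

After the circuit, the state carries amplitude 0 on |000>, 0 on |001>, 1/2 on |010>, 1/2 on |011>, 0 on |100>, 0 on |101>, 1/2 on |110>, 1/2 on |111>.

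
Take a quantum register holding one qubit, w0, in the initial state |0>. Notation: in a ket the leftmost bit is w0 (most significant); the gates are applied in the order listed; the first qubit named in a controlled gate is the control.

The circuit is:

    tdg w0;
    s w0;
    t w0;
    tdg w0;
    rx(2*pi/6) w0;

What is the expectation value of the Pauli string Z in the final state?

The observable Z averages to 1/2.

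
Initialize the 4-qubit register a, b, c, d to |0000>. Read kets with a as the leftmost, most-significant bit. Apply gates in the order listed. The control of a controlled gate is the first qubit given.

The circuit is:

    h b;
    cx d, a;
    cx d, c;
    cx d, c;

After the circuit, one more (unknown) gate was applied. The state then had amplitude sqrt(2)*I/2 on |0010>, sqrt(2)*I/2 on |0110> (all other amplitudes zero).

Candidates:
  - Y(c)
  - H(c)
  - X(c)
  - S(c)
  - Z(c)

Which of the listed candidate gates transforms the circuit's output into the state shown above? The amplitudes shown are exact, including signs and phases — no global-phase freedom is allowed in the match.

The applied gate was Y(c). Key observation: steps 3-4 multiply out to the identity, so the circuit reduces to the remaining gates.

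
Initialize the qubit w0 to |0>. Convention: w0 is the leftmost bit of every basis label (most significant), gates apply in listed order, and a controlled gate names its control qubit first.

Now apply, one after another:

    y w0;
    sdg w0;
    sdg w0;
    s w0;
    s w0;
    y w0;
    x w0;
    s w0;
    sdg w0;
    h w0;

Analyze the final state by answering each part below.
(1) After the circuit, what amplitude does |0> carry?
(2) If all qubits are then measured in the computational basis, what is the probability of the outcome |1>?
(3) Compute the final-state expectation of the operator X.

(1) |0> carries amplitude sqrt(2)/2 in the final state. Key observation: gates 1-6 undo each other exactly, leaving only the rest of the circuit to track.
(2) Outcome |1> occurs with probability 1/2.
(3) The expectation value of X is -1.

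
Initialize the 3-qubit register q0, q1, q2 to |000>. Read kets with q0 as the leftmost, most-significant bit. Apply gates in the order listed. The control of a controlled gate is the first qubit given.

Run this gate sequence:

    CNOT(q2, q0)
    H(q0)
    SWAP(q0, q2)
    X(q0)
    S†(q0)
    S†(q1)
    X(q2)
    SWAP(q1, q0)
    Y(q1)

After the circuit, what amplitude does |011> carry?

The final state's coefficient on |011> equals 0.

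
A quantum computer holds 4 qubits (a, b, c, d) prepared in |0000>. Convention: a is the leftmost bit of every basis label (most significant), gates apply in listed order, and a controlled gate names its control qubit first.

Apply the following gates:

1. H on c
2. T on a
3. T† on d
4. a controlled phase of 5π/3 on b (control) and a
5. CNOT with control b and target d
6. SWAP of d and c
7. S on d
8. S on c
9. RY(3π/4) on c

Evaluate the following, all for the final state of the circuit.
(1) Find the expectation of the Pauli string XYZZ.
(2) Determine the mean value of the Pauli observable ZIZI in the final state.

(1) In the final state, XYZZ has expectation 0.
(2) The expectation value of ZIZI is -sqrt(2)/2.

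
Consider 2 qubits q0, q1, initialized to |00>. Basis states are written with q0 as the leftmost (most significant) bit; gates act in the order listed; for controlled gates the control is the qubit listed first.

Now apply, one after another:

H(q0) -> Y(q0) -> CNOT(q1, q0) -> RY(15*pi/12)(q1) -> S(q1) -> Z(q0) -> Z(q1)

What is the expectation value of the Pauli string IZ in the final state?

In the final state, IZ has expectation -sqrt(2)/2.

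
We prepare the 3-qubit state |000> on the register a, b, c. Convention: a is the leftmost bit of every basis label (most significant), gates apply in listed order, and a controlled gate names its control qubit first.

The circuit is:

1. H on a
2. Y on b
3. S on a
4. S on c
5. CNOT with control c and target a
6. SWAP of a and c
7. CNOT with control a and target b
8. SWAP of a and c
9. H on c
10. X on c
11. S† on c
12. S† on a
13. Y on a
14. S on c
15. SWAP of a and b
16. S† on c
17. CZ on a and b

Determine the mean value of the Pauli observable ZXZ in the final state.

In the final state, ZXZ has expectation 0.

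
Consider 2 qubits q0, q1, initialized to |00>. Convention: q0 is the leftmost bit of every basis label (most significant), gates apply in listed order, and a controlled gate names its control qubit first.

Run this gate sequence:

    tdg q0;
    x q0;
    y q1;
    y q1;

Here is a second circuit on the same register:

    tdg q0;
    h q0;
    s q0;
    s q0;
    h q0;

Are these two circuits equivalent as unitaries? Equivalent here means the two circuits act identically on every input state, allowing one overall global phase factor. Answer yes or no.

Yes: on every input state the two circuits agree up to one overall phase factor.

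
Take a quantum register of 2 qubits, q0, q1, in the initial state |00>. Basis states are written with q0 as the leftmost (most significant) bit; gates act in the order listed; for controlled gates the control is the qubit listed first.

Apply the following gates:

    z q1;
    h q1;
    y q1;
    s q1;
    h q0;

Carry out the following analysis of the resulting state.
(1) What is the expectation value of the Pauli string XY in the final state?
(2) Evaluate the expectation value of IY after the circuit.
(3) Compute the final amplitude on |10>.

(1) The observable XY averages to -1.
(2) The observable IY averages to -1.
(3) The amplitude on |10> is -I/2.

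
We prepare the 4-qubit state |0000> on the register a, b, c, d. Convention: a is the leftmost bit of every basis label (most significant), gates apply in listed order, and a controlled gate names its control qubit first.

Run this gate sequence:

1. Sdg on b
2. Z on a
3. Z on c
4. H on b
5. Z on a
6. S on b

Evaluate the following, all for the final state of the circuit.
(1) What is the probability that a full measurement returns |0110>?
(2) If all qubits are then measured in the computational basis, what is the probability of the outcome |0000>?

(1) The probability of measuring |0110> is 0.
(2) Outcome |0000> occurs with probability 1/2.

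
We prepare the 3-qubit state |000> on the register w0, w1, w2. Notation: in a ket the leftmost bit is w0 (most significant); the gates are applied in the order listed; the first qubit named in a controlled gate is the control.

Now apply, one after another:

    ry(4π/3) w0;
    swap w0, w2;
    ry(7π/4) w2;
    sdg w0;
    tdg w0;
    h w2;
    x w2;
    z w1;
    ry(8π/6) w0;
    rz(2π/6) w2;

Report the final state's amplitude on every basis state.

The resulting statevector has amplitude (-sqrt(12 - 6*sqrt(2))/16 + sqrt(4 - 2*sqrt(2))/16 + sqrt(2*sqrt(2) + 4)/16 + sqrt(6*sqrt(2) + 12)/16)*exp(5*I*pi/6) on |000>, (-sqrt(2*sqrt(2) + 4)/16 + sqrt(4 - 2*sqrt(2))/16 + sqrt(12 - 6*sqrt(2))/16 + sqrt(6*sqrt(2) + 12)/16)*exp(I*pi/6) on |001>, 0 on |010>, 0 on |011>, (-3*sqrt(2*sqrt(2) + 4)/16 - sqrt(6*sqrt(2) + 12)/16 - sqrt(12 - 6*sqrt(2))/16 + 3*sqrt(4 - 2*sqrt(2))/16)*exp(5*I*pi/6) on |100>, (-3*sqrt(2*sqrt(2) + 4)/16 - 3*sqrt(4 - 2*sqrt(2))/16 - sqrt(12 - 6*sqrt(2))/16 + sqrt(6*sqrt(2) + 12)/16)*exp(I*pi/6) on |101>, 0 on |110>, 0 on |111>.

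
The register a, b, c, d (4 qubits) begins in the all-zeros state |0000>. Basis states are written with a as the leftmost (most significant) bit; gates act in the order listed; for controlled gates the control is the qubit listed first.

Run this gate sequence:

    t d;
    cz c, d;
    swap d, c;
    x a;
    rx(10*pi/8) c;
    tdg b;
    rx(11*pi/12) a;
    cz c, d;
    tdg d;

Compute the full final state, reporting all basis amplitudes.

The final amplitudes are I*(-sqrt(2) + 2 + sqrt(6))/8 on |0000>, -sqrt(3)/4 - sqrt(6)/8 - sqrt(2)/8 on |0010>, -sqrt(6)/8 - sqrt(2)/8 + sqrt(3)/4 on |1000>, I*(-2 - sqrt(2) + sqrt(6))/8 on |1010>, and 0 on every other basis state.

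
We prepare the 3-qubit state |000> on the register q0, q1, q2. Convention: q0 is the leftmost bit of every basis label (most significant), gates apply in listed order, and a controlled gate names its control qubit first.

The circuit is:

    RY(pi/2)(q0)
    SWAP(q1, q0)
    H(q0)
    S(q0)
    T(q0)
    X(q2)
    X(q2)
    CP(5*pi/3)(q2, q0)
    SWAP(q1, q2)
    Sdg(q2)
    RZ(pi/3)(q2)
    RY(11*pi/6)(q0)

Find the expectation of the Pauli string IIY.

In the final state, IIY has expectation -1/2. Key observation: gates 6-7 undo each other exactly, leaving only the rest of the circuit to track.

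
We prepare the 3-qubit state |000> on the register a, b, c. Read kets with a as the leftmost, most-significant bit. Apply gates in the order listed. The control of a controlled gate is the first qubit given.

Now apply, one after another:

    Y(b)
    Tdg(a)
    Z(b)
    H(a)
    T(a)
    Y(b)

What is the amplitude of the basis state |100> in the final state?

|100> carries amplitude -sqrt(2)*exp(I*pi/4)/2 in the final state.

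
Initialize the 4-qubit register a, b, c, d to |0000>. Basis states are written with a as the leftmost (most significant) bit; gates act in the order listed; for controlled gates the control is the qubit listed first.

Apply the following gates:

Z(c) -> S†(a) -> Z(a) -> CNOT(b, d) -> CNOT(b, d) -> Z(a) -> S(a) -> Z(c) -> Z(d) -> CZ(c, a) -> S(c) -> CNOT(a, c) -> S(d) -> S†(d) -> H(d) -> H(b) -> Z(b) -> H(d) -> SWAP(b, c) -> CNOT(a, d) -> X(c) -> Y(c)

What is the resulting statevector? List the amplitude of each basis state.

The resulting statevector has amplitude -sqrt(2)*I/2 on |0000>, -sqrt(2)*I/2 on |0010>, and 0 on every other basis state.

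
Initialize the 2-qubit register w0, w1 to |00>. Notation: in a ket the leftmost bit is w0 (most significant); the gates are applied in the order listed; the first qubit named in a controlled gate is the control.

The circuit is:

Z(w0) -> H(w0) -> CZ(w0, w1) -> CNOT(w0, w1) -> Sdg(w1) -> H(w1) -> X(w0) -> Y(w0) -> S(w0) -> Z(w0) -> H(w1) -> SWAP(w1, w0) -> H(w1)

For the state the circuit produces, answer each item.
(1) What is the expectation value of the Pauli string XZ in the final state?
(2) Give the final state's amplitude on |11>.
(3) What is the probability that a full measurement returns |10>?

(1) The expectation value of XZ is 1.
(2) |11> carries amplitude I/2 in the final state.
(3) The probability of measuring |10> is 1/4.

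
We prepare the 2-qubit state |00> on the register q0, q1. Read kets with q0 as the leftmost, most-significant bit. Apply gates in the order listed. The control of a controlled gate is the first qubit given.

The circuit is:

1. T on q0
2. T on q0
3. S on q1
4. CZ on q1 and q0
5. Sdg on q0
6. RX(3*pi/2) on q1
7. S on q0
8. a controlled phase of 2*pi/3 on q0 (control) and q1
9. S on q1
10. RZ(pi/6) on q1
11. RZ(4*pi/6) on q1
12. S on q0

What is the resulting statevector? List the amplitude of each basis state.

After the circuit, the state carries amplitude sqrt(2)*exp(7*I*pi/12)/2 on |00>, sqrt(2)*exp(5*I*pi/12)/2 on |01>, 0 on |10>, 0 on |11>.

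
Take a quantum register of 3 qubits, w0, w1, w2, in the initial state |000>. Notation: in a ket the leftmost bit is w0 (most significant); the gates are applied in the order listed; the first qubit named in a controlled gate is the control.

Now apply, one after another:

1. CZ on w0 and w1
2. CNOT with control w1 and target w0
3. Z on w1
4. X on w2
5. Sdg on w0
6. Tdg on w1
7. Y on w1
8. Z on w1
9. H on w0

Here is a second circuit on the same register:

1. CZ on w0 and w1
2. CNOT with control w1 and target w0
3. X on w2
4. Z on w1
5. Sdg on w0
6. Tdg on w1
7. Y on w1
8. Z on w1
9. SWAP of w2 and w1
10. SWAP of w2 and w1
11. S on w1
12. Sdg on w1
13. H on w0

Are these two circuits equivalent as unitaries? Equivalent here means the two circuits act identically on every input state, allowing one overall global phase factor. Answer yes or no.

Yes — the two circuits implement the same unitary up to a global phase.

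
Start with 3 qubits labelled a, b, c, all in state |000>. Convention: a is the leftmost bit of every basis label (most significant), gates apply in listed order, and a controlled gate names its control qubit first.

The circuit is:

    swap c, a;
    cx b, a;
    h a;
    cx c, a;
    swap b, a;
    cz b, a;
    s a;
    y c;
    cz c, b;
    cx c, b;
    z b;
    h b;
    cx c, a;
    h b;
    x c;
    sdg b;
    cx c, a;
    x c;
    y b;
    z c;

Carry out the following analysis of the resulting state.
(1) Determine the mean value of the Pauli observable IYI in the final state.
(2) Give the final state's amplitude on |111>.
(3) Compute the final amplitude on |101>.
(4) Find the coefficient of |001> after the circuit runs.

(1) The expectation value of IYI is -1.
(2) The final state's coefficient on |111> equals -sqrt(2)/2.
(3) The final state's coefficient on |101> equals -sqrt(2)*I/2.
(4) The amplitude on |001> is 0.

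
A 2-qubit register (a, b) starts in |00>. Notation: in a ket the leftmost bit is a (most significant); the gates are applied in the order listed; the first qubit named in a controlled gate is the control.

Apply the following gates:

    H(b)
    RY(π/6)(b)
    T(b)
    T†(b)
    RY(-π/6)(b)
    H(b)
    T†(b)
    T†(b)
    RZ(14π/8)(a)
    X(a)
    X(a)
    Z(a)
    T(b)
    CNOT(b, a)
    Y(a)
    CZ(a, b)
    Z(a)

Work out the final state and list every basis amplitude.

The resulting statevector has amplitude exp(5*I*pi/8) on |10>, and 0 on every other basis state. Key observation: steps 1-6 multiply out to the identity, so the circuit reduces to the remaining gates.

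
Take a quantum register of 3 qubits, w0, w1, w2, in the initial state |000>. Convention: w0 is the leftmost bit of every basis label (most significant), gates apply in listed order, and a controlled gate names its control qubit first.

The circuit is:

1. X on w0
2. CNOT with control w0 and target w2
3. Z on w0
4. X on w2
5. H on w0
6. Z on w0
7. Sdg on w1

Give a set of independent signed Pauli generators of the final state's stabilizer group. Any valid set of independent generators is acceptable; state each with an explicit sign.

The final state is stabilized by the group generated by +XII, +IZI, +IIZ; other independent generating sets are equally valid.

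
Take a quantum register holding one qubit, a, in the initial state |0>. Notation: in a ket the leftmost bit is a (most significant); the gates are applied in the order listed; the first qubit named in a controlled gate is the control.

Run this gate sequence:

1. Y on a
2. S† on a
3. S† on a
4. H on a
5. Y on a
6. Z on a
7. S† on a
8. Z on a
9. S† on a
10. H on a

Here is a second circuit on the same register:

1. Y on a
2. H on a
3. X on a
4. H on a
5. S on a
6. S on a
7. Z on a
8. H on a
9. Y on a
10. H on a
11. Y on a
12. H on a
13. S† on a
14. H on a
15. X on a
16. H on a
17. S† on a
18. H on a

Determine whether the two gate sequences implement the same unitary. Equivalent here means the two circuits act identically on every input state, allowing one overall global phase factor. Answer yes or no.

No, they are not equivalent — no single phase factor reconciles the two unitaries.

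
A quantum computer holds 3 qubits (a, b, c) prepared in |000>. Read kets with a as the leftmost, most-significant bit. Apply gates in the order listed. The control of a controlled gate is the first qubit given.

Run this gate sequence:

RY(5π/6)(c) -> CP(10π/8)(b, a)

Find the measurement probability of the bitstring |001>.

The probability of measuring |001> is sqrt(3)/4 + 1/2.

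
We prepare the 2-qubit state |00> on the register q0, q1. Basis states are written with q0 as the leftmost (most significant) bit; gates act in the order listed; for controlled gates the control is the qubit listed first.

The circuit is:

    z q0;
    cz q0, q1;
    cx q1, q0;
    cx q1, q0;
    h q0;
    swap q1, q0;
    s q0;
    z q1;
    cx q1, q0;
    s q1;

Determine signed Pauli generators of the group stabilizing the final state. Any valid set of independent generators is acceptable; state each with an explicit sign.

One valid set of independent stabilizer generators is -XY, +ZZ (any independent generating set of the same group is equally correct).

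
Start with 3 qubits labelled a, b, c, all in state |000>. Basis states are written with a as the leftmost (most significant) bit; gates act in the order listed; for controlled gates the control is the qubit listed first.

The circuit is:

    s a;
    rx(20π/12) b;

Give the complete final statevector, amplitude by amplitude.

The resulting statevector has amplitude -sqrt(3)/2 on |000>, -I/2 on |010>, and 0 on every other basis state.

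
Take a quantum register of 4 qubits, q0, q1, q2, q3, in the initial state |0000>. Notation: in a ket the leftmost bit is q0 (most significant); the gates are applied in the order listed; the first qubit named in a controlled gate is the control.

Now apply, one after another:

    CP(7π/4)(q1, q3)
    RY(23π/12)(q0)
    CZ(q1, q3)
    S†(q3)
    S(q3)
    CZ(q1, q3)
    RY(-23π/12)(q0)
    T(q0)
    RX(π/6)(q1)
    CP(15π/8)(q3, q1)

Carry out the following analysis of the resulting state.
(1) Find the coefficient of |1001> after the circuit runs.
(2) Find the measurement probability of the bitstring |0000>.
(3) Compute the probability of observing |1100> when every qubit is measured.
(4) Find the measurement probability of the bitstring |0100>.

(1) |1001> carries amplitude 0 in the final state. Key observation: the block from step 2 through step 7 cancels to the identity and can be dropped.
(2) A full measurement returns |0000> with probability sqrt(3)/4 + 1/2.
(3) The probability of measuring |1100> is 0.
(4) The probability of measuring |0100> is 1/2 - sqrt(3)/4.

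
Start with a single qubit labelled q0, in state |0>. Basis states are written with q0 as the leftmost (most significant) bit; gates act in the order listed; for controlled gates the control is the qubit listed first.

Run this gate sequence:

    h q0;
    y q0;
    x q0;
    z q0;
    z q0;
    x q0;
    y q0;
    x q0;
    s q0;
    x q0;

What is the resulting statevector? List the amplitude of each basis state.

The final amplitudes are sqrt(2)*I/2 on |0>, sqrt(2)/2 on |1>. Key observation: steps 2-7 multiply out to the identity, so the circuit reduces to the remaining gates.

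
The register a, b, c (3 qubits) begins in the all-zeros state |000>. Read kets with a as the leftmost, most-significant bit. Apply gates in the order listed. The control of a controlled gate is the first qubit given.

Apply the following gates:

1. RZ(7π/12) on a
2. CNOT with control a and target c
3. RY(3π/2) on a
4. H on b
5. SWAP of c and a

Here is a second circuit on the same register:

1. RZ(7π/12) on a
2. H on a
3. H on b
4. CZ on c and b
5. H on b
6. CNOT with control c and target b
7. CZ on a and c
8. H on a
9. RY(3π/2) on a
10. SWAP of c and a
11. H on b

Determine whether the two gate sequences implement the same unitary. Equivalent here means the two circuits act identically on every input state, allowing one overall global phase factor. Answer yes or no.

No: there is an input state on which the two circuits produce genuinely different outputs (not merely differing by a phase).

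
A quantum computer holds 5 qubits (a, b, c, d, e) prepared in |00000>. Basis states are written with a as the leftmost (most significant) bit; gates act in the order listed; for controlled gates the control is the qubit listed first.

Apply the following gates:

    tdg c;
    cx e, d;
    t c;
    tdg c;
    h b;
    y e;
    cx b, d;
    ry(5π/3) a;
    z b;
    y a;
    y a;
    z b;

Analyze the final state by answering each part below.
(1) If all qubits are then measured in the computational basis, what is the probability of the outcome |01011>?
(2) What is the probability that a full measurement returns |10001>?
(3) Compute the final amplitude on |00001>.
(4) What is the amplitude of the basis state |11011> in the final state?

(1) Outcome |01011> occurs with probability 3/8. Key observation: gates 9-12 undo each other exactly, leaving only the rest of the circuit to track.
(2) Outcome |10001> occurs with probability 1/8.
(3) The final state's coefficient on |00001> equals -sqrt(6)*I/4.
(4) |11011> carries amplitude sqrt(2)*I/4 in the final state.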